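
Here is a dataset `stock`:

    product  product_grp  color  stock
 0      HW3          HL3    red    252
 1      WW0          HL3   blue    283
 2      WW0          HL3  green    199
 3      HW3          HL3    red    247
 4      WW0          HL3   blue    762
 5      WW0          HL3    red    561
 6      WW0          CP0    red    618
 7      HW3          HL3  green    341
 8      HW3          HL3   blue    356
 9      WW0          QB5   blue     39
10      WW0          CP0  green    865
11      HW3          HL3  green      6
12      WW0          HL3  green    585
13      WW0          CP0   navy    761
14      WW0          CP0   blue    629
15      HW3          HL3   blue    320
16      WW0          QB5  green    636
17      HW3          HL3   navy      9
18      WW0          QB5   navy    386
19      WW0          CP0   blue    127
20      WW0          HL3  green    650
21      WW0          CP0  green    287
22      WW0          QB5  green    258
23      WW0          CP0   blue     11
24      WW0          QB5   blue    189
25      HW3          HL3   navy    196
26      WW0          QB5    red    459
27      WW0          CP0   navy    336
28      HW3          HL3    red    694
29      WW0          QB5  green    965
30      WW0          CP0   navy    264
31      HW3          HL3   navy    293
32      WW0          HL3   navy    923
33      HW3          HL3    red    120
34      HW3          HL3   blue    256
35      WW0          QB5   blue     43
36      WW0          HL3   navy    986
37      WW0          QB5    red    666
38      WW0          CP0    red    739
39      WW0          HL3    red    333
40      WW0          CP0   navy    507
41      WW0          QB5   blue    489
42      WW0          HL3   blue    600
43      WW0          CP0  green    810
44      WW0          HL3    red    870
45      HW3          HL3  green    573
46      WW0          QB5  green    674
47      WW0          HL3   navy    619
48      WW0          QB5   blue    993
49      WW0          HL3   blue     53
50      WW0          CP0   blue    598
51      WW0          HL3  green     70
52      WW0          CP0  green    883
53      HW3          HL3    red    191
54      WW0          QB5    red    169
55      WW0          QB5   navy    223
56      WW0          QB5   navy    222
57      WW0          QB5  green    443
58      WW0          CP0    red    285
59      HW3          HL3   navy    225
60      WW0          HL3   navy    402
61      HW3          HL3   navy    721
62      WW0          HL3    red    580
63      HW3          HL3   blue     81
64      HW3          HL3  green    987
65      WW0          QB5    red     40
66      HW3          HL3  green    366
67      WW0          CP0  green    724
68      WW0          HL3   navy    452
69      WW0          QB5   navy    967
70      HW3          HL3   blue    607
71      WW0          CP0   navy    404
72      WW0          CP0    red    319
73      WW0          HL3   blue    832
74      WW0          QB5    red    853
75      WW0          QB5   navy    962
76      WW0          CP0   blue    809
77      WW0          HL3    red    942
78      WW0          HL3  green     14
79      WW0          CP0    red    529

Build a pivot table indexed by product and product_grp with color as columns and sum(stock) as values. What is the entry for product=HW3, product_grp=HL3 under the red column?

1504

Rows with product=HW3, product_grp=HL3 and color=red: stock values are 252, 247, 694, 120, 191.
252 + 247 + 694 + 120 + 191 = 1504.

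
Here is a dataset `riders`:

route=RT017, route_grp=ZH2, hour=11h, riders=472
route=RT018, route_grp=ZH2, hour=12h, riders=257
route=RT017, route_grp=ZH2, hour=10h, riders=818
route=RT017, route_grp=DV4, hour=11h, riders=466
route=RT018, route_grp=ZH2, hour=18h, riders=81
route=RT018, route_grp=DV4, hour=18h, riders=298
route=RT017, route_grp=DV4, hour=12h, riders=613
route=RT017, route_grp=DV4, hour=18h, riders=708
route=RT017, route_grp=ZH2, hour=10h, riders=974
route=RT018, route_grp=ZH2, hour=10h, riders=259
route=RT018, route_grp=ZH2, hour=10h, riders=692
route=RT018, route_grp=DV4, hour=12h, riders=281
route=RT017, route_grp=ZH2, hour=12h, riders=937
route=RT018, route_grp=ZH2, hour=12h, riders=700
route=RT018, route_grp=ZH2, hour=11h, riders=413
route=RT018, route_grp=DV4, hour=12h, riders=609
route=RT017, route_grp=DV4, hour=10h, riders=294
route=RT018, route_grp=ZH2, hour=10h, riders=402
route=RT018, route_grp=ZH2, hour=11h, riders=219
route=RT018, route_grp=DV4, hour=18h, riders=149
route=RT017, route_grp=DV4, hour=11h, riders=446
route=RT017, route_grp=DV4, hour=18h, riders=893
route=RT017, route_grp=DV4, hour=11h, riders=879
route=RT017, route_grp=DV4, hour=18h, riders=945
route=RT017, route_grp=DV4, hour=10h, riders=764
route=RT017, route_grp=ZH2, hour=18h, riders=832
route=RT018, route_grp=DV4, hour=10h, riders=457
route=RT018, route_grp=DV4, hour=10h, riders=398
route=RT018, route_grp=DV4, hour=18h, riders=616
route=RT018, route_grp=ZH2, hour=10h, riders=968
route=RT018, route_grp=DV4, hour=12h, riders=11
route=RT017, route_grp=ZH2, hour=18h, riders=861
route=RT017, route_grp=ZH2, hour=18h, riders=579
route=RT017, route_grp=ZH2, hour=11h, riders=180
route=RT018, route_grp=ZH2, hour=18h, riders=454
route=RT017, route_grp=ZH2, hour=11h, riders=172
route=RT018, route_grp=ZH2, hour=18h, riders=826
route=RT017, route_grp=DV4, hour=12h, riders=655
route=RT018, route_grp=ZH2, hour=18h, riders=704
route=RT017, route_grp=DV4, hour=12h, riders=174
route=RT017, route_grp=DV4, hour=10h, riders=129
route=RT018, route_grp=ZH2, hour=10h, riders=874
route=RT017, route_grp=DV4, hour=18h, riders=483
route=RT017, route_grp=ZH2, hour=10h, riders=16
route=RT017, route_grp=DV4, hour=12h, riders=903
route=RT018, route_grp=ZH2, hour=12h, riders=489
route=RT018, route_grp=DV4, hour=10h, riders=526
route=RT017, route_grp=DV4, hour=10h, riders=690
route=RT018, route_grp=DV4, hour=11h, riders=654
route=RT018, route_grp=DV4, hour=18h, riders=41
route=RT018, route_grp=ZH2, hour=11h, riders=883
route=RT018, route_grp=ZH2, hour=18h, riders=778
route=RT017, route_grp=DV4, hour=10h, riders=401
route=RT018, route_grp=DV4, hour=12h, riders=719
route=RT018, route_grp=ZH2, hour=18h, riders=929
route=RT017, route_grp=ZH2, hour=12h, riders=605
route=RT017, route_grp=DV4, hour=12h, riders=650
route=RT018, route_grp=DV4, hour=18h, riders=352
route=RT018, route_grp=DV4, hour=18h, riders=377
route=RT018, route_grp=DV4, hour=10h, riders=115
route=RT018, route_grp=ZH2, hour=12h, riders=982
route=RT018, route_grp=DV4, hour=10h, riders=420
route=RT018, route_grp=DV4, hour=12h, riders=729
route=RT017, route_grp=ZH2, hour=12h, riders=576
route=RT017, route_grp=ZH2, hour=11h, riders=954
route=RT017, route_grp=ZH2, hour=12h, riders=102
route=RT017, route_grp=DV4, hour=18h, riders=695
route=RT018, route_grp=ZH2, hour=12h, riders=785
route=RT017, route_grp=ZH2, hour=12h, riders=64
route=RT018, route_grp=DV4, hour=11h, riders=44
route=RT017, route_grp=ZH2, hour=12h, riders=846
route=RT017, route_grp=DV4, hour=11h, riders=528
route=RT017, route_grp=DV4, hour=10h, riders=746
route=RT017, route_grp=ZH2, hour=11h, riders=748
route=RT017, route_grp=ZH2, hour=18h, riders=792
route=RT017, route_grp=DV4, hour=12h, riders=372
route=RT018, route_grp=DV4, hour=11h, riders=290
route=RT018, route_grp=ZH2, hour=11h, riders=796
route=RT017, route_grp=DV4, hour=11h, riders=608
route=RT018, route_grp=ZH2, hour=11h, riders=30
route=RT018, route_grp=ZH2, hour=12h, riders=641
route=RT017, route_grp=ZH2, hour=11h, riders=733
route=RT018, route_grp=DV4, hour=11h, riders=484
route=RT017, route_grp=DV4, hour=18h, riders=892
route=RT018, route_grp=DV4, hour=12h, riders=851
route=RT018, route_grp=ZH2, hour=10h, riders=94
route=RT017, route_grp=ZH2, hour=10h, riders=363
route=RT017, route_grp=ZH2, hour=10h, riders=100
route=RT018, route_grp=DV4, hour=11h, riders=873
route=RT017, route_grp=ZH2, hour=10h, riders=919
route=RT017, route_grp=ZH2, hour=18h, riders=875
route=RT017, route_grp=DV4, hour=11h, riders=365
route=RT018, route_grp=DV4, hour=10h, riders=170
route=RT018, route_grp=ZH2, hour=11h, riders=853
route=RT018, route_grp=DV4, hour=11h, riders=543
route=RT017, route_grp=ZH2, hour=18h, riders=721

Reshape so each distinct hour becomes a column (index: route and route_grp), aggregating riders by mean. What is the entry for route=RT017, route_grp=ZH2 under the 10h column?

531.67

Rows with route=RT017, route_grp=ZH2 and hour=10h: riders values are 818, 974, 16, 363, 100, 919.
(818 + 974 + 16 + 363 + 100 + 919) / 6 = 531.67.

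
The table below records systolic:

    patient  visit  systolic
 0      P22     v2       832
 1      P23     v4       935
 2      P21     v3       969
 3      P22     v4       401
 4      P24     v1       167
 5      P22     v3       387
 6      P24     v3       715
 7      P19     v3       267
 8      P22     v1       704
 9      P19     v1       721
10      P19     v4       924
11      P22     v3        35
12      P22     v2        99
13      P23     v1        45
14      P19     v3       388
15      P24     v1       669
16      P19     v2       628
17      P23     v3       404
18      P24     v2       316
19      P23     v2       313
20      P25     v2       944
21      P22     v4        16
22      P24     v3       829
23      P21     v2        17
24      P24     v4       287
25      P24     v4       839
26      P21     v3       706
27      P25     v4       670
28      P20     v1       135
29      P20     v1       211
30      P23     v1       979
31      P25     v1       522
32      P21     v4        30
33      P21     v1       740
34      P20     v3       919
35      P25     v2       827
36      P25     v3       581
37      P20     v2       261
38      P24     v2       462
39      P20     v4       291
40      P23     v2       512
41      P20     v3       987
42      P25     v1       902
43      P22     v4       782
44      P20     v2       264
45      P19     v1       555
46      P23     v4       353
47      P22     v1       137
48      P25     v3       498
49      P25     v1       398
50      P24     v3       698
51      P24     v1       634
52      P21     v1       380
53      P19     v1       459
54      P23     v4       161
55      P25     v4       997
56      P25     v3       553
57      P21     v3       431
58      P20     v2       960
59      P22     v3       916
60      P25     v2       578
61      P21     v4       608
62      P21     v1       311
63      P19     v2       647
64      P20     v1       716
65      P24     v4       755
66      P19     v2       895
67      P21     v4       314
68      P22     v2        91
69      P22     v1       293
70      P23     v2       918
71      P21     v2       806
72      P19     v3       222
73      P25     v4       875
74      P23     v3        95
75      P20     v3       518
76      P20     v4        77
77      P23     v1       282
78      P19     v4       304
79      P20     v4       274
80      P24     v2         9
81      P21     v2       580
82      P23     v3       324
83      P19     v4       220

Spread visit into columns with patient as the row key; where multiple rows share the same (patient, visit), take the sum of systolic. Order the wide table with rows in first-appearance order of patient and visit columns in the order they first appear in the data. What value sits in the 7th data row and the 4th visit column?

With rows in first-appearance order of patient, row 7 is patient=P20. visit columns in first-appearance order: v2, v4, v3, v1; column 4 is v1.
Long rows with patient=P20, visit=v1: 135 + 211 + 716 = 1062.

1062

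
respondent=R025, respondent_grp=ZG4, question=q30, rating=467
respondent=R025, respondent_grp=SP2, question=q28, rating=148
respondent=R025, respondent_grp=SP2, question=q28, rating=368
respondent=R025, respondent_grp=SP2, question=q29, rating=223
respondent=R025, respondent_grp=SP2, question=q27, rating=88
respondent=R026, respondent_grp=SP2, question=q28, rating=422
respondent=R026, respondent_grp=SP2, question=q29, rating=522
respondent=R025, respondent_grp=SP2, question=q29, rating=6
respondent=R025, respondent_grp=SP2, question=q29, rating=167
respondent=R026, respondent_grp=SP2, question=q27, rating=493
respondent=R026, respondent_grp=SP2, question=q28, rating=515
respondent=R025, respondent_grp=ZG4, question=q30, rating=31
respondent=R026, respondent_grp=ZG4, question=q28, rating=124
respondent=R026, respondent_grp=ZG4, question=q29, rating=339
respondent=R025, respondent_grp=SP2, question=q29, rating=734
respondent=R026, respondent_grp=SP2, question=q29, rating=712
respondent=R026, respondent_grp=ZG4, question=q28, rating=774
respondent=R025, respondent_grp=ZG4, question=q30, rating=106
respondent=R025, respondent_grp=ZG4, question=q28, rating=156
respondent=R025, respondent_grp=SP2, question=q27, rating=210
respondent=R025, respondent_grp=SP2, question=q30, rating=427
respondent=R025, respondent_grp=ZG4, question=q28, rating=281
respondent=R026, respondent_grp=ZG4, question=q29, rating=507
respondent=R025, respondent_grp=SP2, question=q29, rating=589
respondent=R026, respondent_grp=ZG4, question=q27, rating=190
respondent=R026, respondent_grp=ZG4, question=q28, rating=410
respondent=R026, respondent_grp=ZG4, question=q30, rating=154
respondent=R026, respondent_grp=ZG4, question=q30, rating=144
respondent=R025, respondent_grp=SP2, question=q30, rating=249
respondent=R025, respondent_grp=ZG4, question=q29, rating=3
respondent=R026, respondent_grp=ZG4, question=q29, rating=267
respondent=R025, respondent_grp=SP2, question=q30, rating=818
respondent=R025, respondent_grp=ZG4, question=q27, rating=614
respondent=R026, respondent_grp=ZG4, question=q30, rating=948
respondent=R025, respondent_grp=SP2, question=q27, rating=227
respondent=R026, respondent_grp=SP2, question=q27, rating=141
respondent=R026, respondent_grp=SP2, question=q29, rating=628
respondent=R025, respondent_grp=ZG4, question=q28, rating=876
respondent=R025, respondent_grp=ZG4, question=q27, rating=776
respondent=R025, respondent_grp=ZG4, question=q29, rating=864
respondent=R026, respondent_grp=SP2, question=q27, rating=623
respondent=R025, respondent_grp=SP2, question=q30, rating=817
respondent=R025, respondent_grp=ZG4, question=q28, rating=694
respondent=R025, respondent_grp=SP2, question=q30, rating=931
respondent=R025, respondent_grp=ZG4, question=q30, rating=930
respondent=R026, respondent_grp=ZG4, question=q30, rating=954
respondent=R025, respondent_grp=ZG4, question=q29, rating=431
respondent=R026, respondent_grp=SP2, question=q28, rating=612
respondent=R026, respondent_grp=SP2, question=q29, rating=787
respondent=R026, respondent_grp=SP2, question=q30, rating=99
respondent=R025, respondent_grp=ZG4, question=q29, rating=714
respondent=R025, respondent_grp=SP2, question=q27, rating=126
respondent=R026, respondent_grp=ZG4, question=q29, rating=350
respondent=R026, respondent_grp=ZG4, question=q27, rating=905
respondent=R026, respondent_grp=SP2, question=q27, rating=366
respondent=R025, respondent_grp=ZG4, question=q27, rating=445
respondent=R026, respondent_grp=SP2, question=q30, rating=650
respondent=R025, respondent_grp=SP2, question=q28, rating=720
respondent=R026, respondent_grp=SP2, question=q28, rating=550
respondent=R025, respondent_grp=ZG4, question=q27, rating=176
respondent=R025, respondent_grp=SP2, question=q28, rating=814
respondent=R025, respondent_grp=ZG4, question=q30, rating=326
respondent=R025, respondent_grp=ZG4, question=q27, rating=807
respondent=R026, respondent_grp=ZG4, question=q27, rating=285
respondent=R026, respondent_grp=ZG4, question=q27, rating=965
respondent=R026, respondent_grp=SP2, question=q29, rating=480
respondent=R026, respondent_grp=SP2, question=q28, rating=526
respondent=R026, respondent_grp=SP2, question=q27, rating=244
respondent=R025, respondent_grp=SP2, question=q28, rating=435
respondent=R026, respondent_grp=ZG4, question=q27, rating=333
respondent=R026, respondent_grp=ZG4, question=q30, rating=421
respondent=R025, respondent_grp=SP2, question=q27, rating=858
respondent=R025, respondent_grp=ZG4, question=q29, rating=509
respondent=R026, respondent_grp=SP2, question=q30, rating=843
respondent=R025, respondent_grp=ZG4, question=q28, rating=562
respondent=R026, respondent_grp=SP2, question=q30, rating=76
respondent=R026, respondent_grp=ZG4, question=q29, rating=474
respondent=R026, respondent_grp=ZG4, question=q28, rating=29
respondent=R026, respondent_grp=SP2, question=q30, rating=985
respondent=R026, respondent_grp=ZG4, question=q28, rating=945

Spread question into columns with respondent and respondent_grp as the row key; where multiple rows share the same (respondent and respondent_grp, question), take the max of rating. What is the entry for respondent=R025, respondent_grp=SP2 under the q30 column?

931

Rows with respondent=R025, respondent_grp=SP2 and question=q30: rating values are 427, 249, 818, 817, 931.
max(427, 249, 818, 817, 931) = 931.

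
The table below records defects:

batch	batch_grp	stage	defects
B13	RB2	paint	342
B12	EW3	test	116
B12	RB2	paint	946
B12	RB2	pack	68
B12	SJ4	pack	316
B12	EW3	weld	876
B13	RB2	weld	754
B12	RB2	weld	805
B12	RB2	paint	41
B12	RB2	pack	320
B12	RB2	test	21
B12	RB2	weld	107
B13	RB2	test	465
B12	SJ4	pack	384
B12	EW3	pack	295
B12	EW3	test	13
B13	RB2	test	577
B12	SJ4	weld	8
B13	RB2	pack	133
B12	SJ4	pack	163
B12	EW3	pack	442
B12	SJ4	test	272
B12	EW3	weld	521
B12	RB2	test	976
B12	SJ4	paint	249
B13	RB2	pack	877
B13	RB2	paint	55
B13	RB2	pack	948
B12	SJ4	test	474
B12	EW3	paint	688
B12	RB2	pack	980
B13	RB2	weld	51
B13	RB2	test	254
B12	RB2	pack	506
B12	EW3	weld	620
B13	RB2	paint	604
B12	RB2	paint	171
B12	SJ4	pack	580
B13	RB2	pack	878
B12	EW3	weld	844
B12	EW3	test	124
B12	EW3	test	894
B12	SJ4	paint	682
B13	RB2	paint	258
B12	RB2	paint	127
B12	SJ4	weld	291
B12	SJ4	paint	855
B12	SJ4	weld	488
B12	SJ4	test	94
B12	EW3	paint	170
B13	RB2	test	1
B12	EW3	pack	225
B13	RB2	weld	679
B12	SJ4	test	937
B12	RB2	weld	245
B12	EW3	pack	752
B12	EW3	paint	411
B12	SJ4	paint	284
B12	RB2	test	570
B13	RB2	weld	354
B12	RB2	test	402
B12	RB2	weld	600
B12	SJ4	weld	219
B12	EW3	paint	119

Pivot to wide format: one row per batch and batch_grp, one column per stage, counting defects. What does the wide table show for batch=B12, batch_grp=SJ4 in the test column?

4

Rows with batch=B12, batch_grp=SJ4 and stage=test: defects values are 272, 474, 94, 937.
4 rows match — count = 4.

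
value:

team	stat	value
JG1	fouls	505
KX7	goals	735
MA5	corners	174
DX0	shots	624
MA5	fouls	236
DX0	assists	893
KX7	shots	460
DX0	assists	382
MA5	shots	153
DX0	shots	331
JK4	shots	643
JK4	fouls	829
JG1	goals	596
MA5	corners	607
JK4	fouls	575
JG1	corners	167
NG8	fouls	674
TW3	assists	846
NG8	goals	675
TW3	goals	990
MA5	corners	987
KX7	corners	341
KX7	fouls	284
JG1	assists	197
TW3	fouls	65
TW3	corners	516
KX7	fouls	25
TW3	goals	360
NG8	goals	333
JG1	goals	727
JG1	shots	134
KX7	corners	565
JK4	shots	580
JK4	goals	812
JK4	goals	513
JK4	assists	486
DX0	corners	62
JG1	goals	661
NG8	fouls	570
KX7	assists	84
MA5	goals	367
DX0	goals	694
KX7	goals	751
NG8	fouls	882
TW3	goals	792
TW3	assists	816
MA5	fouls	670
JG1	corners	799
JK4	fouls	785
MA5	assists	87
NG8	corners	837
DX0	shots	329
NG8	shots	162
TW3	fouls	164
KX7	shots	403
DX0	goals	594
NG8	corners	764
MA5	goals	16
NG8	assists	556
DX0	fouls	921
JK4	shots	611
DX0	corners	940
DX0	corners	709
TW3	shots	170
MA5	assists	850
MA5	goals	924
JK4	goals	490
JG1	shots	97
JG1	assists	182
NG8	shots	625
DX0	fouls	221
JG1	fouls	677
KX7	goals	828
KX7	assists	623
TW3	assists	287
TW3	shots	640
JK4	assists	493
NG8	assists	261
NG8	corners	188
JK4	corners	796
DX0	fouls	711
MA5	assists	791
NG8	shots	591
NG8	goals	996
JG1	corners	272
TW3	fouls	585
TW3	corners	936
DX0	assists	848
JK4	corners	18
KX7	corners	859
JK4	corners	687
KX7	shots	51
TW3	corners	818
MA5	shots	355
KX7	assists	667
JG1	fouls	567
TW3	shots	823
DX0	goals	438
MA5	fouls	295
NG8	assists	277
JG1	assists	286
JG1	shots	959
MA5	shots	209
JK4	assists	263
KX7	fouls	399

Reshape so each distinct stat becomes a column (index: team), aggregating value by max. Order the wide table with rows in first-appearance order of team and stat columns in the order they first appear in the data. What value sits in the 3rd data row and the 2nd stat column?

With rows in first-appearance order of team, row 3 is team=MA5. stat columns in first-appearance order: fouls, goals, corners, shots, assists; column 2 is goals.
Long rows with team=MA5, stat=goals: max(367, 16, 924) = 924.

924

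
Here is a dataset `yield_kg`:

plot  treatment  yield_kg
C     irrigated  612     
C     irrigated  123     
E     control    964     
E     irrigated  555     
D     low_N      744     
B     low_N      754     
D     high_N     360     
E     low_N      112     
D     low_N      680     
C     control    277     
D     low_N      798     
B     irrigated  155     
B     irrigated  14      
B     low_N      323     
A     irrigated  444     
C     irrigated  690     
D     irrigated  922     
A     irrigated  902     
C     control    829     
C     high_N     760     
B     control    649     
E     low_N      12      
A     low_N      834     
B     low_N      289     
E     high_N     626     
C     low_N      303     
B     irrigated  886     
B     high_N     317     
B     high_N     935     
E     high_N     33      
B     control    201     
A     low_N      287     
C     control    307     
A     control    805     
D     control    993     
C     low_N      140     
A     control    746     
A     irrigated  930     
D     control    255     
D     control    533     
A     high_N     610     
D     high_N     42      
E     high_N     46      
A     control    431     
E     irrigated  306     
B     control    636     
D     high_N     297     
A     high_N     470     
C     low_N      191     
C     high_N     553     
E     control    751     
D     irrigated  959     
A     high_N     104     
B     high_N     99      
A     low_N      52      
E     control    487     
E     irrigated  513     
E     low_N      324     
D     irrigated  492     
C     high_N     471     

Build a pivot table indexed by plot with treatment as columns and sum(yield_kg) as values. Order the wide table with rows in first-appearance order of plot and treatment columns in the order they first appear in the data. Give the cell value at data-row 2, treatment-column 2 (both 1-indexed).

2202

With rows in first-appearance order of plot, row 2 is plot=E. treatment columns in first-appearance order: irrigated, control, low_N, high_N; column 2 is control.
Long rows with plot=E, treatment=control: 964 + 751 + 487 = 2202.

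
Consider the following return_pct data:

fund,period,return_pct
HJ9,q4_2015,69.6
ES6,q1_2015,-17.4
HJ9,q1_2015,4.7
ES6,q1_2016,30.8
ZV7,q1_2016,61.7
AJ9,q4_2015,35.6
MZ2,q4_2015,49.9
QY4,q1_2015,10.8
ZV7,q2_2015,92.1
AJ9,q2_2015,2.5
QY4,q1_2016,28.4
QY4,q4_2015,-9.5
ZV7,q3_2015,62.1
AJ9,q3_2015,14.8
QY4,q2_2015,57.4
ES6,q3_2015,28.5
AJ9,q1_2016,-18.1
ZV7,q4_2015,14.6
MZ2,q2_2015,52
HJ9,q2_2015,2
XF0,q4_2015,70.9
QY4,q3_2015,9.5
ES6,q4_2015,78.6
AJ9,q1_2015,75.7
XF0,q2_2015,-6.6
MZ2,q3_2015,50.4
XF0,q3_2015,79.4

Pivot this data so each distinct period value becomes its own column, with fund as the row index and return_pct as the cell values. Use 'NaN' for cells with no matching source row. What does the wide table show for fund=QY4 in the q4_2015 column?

-9.5

The long row with fund=QY4, period=q4_2015 has return_pct=-9.5.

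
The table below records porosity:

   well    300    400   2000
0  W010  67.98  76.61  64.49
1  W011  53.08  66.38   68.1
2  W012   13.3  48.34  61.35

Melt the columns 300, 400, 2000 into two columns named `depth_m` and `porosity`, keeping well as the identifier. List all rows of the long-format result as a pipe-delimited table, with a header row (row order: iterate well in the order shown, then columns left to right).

| well | depth_m | porosity |
| W010 | 300 | 67.98 |
| W010 | 400 | 76.61 |
| W010 | 2000 | 64.49 |
| W011 | 300 | 53.08 |
| W011 | 400 | 66.38 |
| W011 | 2000 | 68.1 |
| W012 | 300 | 13.3 |
| W012 | 400 | 48.34 |
| W012 | 2000 | 61.35 |

Each (well, column) pair becomes one row: 3 × 3 = 9 rows.
For example, (W010, 300) → porosity=67.98.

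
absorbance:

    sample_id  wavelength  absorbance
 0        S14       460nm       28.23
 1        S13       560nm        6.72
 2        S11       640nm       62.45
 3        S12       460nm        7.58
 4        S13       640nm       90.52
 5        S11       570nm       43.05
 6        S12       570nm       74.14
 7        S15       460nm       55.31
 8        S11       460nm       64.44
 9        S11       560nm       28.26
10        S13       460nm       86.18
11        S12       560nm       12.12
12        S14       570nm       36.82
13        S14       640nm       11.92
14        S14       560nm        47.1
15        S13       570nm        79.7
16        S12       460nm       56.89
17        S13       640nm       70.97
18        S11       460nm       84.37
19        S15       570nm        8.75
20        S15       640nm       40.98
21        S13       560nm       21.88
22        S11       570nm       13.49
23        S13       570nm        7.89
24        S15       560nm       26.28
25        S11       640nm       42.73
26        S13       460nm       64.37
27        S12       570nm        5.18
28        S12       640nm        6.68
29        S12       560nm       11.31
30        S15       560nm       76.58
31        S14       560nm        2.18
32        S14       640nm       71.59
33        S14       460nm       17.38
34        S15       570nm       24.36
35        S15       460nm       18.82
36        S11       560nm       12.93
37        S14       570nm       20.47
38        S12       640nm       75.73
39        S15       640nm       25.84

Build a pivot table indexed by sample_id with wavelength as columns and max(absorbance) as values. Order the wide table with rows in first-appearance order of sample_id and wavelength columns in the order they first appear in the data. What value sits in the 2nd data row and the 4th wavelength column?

79.7

With rows in first-appearance order of sample_id, row 2 is sample_id=S13. wavelength columns in first-appearance order: 460nm, 560nm, 640nm, 570nm; column 4 is 570nm.
Long rows with sample_id=S13, wavelength=570nm: max(79.7, 7.89) = 79.7.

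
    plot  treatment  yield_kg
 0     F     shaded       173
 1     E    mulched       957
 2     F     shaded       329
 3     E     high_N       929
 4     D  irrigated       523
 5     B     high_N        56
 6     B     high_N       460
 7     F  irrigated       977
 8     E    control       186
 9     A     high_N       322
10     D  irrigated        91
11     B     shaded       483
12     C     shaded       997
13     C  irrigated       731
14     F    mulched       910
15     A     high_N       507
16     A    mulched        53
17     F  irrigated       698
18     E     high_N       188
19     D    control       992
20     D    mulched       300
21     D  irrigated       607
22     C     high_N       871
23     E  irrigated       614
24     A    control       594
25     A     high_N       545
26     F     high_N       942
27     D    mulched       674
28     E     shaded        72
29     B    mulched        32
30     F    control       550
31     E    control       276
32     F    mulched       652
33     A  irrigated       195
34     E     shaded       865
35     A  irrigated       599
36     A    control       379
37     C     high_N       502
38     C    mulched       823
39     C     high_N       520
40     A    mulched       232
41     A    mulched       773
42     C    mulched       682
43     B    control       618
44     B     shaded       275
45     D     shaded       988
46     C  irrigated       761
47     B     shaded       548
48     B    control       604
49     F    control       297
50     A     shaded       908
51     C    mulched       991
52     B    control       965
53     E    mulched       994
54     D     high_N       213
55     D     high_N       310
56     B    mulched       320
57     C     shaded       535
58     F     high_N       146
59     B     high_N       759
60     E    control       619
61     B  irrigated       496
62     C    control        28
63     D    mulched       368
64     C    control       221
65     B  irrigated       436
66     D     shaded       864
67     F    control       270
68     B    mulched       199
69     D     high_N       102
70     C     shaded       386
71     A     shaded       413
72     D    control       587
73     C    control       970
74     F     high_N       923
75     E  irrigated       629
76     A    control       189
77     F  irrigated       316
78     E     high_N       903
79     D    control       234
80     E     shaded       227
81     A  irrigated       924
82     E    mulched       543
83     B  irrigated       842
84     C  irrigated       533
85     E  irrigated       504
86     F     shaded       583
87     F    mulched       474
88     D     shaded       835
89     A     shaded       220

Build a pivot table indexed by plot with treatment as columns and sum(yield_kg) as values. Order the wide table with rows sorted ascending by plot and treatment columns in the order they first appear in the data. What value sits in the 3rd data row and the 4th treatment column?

2025

With rows sorted ascending by plot, row 3 is plot=C. treatment columns in first-appearance order: shaded, mulched, high_N, irrigated, control; column 4 is irrigated.
Long rows with plot=C, treatment=irrigated: 731 + 761 + 533 = 2025.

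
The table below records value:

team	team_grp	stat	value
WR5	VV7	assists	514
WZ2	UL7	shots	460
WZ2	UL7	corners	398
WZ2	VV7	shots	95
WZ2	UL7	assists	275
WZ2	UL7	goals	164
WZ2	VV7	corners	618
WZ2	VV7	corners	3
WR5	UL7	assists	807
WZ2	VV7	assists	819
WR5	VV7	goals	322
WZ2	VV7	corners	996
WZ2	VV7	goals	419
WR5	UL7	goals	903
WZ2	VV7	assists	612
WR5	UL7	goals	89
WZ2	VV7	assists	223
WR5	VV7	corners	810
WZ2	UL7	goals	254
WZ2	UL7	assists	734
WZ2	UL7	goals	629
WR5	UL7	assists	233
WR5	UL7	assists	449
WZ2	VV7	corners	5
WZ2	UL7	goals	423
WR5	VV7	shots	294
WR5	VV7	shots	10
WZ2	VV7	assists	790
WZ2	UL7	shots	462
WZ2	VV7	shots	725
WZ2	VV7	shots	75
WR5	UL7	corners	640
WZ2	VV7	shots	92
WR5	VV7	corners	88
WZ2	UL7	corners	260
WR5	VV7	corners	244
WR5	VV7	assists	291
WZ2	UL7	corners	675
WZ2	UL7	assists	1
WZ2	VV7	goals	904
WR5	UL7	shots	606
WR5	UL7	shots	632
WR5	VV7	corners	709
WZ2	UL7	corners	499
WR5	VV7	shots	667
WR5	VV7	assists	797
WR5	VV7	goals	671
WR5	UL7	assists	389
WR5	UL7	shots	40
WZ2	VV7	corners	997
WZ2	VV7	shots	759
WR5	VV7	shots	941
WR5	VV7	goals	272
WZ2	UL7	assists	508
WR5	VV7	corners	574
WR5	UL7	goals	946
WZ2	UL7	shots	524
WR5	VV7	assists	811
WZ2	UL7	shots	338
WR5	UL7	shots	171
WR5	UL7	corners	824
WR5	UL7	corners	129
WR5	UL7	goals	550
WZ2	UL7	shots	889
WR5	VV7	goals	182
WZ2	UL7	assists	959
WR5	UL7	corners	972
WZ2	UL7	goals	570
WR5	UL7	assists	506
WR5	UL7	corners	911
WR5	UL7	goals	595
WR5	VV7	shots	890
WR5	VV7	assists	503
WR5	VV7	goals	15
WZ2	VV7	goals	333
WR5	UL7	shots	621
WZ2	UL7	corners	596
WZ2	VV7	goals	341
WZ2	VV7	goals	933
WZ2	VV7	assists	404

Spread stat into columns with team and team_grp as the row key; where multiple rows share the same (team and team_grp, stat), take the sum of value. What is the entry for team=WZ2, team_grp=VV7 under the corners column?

Rows with team=WZ2, team_grp=VV7 and stat=corners: value values are 618, 3, 996, 5, 997.
618 + 3 + 996 + 5 + 997 = 2619.

2619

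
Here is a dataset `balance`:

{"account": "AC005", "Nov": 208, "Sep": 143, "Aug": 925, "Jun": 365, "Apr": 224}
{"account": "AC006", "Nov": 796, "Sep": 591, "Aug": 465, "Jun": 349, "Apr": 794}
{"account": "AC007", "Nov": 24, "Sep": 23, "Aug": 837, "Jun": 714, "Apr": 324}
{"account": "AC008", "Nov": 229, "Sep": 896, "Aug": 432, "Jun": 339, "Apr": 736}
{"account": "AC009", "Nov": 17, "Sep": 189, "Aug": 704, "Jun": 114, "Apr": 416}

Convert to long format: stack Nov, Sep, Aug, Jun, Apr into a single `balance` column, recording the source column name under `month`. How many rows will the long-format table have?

25

5 account values × 5 melted columns = 25 rows.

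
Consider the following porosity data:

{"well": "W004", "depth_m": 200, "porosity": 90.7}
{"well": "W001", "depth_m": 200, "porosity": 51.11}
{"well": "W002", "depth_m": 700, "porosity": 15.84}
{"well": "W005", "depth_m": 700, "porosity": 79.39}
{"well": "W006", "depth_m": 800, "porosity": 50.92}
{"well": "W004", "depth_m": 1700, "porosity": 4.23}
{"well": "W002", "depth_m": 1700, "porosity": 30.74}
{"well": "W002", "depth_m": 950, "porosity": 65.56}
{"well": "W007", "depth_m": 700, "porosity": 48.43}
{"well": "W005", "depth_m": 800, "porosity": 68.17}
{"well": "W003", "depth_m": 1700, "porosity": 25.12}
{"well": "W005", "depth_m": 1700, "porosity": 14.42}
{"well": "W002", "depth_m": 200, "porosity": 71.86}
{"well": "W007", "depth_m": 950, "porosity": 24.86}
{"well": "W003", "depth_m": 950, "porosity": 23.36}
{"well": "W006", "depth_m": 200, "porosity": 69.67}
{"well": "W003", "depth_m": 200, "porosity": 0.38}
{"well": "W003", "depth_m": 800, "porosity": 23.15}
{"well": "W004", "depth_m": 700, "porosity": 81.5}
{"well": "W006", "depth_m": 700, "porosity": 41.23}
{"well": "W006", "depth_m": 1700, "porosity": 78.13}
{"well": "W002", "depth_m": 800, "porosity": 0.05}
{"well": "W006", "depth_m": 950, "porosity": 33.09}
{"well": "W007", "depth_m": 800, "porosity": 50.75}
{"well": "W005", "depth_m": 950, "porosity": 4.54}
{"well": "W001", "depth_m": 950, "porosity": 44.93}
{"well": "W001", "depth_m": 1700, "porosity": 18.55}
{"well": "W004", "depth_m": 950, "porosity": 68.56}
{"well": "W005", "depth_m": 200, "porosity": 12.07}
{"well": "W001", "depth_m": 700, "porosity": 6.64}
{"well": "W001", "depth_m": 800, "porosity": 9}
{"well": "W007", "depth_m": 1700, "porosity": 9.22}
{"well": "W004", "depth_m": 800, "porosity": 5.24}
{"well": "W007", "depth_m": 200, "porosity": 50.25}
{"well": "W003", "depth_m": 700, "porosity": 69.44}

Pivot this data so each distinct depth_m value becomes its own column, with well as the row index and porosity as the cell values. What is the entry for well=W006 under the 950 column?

33.09

Wide layout: rows indexed by well, columns are the 5 distinct depth_m values (200, 700, 800, 1700, 950).
Cell (well=W006, depth_m=950) draws from the long row where well=W006 and depth_m=950, which has porosity=33.09.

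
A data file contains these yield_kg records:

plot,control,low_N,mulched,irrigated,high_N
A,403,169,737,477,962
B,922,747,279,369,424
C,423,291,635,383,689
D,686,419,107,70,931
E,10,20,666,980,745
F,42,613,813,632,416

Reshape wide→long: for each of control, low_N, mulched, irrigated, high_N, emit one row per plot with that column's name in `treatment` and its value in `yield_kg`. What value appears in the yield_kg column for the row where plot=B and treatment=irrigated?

369

Unpivoting turns each (plot, wide-column) pair into one long row.
The wide cell at row B, column irrigated holds 369, so the long row (B, irrigated) has yield_kg=369.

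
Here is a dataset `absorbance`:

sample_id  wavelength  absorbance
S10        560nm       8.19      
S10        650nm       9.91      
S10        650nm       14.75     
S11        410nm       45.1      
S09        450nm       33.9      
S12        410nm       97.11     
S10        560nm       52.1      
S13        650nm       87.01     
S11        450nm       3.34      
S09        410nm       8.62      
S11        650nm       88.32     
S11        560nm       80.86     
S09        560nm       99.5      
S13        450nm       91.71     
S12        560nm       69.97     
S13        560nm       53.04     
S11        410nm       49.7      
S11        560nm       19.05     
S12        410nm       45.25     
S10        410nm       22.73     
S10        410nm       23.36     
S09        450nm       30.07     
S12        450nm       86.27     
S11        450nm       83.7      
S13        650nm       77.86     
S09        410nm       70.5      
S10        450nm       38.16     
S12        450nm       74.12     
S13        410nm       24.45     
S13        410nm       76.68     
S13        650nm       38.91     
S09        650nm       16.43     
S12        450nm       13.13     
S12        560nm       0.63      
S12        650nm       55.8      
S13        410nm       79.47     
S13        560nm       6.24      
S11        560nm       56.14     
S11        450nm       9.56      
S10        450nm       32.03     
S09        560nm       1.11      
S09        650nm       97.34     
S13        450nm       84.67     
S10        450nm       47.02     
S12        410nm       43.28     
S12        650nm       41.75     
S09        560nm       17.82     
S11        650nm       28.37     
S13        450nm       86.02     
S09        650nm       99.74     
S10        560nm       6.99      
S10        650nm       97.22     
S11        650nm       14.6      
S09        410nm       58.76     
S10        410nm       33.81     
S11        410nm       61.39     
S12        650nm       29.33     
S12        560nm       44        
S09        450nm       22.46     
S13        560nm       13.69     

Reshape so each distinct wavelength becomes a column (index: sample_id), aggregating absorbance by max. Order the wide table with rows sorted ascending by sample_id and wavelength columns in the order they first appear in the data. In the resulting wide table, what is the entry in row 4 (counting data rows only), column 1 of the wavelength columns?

With rows sorted ascending by sample_id, row 4 is sample_id=S12. wavelength columns in first-appearance order: 560nm, 650nm, 410nm, 450nm; column 1 is 560nm.
Long rows with sample_id=S12, wavelength=560nm: max(69.97, 0.63, 44) = 69.97.

69.97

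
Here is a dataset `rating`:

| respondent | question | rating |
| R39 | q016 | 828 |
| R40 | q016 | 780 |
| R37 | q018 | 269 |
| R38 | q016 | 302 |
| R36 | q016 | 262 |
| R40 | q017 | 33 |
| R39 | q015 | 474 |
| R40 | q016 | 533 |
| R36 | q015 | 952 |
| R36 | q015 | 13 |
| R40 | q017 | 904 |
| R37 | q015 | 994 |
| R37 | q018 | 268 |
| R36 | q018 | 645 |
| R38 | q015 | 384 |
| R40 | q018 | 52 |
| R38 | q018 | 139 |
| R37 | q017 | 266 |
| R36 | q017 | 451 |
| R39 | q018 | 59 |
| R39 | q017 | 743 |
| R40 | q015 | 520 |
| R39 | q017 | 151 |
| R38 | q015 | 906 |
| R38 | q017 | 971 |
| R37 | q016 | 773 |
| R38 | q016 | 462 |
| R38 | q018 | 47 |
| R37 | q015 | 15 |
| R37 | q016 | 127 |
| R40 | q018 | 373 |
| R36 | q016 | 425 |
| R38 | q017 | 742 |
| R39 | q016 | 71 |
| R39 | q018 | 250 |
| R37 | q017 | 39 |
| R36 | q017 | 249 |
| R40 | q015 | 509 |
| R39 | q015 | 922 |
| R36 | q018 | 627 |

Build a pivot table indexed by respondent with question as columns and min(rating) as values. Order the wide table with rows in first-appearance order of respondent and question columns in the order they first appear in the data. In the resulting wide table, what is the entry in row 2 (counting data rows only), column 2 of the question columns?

With rows in first-appearance order of respondent, row 2 is respondent=R40. question columns in first-appearance order: q016, q018, q017, q015; column 2 is q018.
Long rows with respondent=R40, question=q018: min(52, 373) = 52.

52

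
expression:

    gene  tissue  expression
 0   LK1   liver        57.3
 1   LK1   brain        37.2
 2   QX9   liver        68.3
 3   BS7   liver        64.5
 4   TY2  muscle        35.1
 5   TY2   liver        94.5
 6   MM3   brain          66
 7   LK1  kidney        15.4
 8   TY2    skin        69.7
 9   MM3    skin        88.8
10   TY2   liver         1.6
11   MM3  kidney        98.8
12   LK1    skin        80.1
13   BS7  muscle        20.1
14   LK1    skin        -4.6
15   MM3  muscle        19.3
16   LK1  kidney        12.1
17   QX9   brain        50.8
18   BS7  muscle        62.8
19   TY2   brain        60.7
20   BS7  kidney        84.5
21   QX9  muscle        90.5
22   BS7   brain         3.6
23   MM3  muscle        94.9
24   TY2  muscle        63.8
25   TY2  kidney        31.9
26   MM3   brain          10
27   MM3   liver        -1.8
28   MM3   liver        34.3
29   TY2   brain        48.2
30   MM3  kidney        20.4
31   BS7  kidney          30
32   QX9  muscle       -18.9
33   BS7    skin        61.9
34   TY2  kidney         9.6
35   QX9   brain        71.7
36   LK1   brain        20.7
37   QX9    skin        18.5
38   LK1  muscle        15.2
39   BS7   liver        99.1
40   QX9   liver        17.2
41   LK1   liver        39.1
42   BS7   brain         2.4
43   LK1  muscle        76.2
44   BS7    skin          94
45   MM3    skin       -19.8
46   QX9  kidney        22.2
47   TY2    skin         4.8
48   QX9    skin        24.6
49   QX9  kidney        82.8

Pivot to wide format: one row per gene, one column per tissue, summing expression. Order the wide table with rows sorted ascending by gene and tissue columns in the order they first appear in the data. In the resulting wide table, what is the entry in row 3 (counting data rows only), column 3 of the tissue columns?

With rows sorted ascending by gene, row 3 is gene=MM3. tissue columns in first-appearance order: liver, brain, muscle, kidney, skin; column 3 is muscle.
Long rows with gene=MM3, tissue=muscle: 19.3 + 94.9 = 114.2.

114.2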